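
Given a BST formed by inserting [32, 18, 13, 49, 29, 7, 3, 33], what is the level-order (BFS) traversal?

Tree insertion order: [32, 18, 13, 49, 29, 7, 3, 33]
Tree (level-order array): [32, 18, 49, 13, 29, 33, None, 7, None, None, None, None, None, 3]
BFS from the root, enqueuing left then right child of each popped node:
  queue [32] -> pop 32, enqueue [18, 49], visited so far: [32]
  queue [18, 49] -> pop 18, enqueue [13, 29], visited so far: [32, 18]
  queue [49, 13, 29] -> pop 49, enqueue [33], visited so far: [32, 18, 49]
  queue [13, 29, 33] -> pop 13, enqueue [7], visited so far: [32, 18, 49, 13]
  queue [29, 33, 7] -> pop 29, enqueue [none], visited so far: [32, 18, 49, 13, 29]
  queue [33, 7] -> pop 33, enqueue [none], visited so far: [32, 18, 49, 13, 29, 33]
  queue [7] -> pop 7, enqueue [3], visited so far: [32, 18, 49, 13, 29, 33, 7]
  queue [3] -> pop 3, enqueue [none], visited so far: [32, 18, 49, 13, 29, 33, 7, 3]
Result: [32, 18, 49, 13, 29, 33, 7, 3]


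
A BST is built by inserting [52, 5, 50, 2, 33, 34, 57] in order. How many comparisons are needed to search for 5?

Search path for 5: 52 -> 5
Found: True
Comparisons: 2


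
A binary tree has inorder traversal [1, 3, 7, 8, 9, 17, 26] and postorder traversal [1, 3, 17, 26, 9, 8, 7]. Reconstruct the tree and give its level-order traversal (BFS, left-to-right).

Inorder:   [1, 3, 7, 8, 9, 17, 26]
Postorder: [1, 3, 17, 26, 9, 8, 7]
Algorithm: postorder visits root last, so walk postorder right-to-left;
each value is the root of the current inorder slice — split it at that
value, recurse on the right subtree first, then the left.
Recursive splits:
  root=7; inorder splits into left=[1, 3], right=[8, 9, 17, 26]
  root=8; inorder splits into left=[], right=[9, 17, 26]
  root=9; inorder splits into left=[], right=[17, 26]
  root=26; inorder splits into left=[17], right=[]
  root=17; inorder splits into left=[], right=[]
  root=3; inorder splits into left=[1], right=[]
  root=1; inorder splits into left=[], right=[]
Reconstructed level-order: [7, 3, 8, 1, 9, 26, 17]


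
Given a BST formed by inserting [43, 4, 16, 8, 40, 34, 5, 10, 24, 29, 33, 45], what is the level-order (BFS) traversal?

Tree insertion order: [43, 4, 16, 8, 40, 34, 5, 10, 24, 29, 33, 45]
Tree (level-order array): [43, 4, 45, None, 16, None, None, 8, 40, 5, 10, 34, None, None, None, None, None, 24, None, None, 29, None, 33]
BFS from the root, enqueuing left then right child of each popped node:
  queue [43] -> pop 43, enqueue [4, 45], visited so far: [43]
  queue [4, 45] -> pop 4, enqueue [16], visited so far: [43, 4]
  queue [45, 16] -> pop 45, enqueue [none], visited so far: [43, 4, 45]
  queue [16] -> pop 16, enqueue [8, 40], visited so far: [43, 4, 45, 16]
  queue [8, 40] -> pop 8, enqueue [5, 10], visited so far: [43, 4, 45, 16, 8]
  queue [40, 5, 10] -> pop 40, enqueue [34], visited so far: [43, 4, 45, 16, 8, 40]
  queue [5, 10, 34] -> pop 5, enqueue [none], visited so far: [43, 4, 45, 16, 8, 40, 5]
  queue [10, 34] -> pop 10, enqueue [none], visited so far: [43, 4, 45, 16, 8, 40, 5, 10]
  queue [34] -> pop 34, enqueue [24], visited so far: [43, 4, 45, 16, 8, 40, 5, 10, 34]
  queue [24] -> pop 24, enqueue [29], visited so far: [43, 4, 45, 16, 8, 40, 5, 10, 34, 24]
  queue [29] -> pop 29, enqueue [33], visited so far: [43, 4, 45, 16, 8, 40, 5, 10, 34, 24, 29]
  queue [33] -> pop 33, enqueue [none], visited so far: [43, 4, 45, 16, 8, 40, 5, 10, 34, 24, 29, 33]
Result: [43, 4, 45, 16, 8, 40, 5, 10, 34, 24, 29, 33]


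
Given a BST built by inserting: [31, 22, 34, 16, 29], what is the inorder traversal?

Tree insertion order: [31, 22, 34, 16, 29]
Tree (level-order array): [31, 22, 34, 16, 29]
Inorder traversal: [16, 22, 29, 31, 34]


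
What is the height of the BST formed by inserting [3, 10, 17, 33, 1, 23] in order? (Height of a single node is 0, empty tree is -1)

Insertion order: [3, 10, 17, 33, 1, 23]
Tree (level-order array): [3, 1, 10, None, None, None, 17, None, 33, 23]
Compute height bottom-up (empty subtree = -1):
  height(1) = 1 + max(-1, -1) = 0
  height(23) = 1 + max(-1, -1) = 0
  height(33) = 1 + max(0, -1) = 1
  height(17) = 1 + max(-1, 1) = 2
  height(10) = 1 + max(-1, 2) = 3
  height(3) = 1 + max(0, 3) = 4
Height = 4


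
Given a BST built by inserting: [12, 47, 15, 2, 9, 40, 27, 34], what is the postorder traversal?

Tree insertion order: [12, 47, 15, 2, 9, 40, 27, 34]
Tree (level-order array): [12, 2, 47, None, 9, 15, None, None, None, None, 40, 27, None, None, 34]
Postorder traversal: [9, 2, 34, 27, 40, 15, 47, 12]


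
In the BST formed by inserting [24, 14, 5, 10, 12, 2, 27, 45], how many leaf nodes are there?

Tree built from: [24, 14, 5, 10, 12, 2, 27, 45]
Tree (level-order array): [24, 14, 27, 5, None, None, 45, 2, 10, None, None, None, None, None, 12]
Rule: A leaf has 0 children.
Per-node child counts:
  node 24: 2 child(ren)
  node 14: 1 child(ren)
  node 5: 2 child(ren)
  node 2: 0 child(ren)
  node 10: 1 child(ren)
  node 12: 0 child(ren)
  node 27: 1 child(ren)
  node 45: 0 child(ren)
Matching nodes: [2, 12, 45]
Count of leaf nodes: 3


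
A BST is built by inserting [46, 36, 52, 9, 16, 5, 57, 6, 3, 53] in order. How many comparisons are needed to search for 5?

Search path for 5: 46 -> 36 -> 9 -> 5
Found: True
Comparisons: 4


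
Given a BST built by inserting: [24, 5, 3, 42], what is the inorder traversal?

Tree insertion order: [24, 5, 3, 42]
Tree (level-order array): [24, 5, 42, 3]
Inorder traversal: [3, 5, 24, 42]


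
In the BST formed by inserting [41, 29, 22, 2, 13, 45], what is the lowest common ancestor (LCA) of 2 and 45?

Tree insertion order: [41, 29, 22, 2, 13, 45]
Tree (level-order array): [41, 29, 45, 22, None, None, None, 2, None, None, 13]
In a BST, the LCA of p=2, q=45 is the first node v on the
root-to-leaf path with p <= v <= q (go left if both < v, right if both > v).
Walk from root:
  at 41: 2 <= 41 <= 45, this is the LCA
LCA = 41


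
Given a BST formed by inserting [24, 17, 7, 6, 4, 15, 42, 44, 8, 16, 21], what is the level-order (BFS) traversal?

Tree insertion order: [24, 17, 7, 6, 4, 15, 42, 44, 8, 16, 21]
Tree (level-order array): [24, 17, 42, 7, 21, None, 44, 6, 15, None, None, None, None, 4, None, 8, 16]
BFS from the root, enqueuing left then right child of each popped node:
  queue [24] -> pop 24, enqueue [17, 42], visited so far: [24]
  queue [17, 42] -> pop 17, enqueue [7, 21], visited so far: [24, 17]
  queue [42, 7, 21] -> pop 42, enqueue [44], visited so far: [24, 17, 42]
  queue [7, 21, 44] -> pop 7, enqueue [6, 15], visited so far: [24, 17, 42, 7]
  queue [21, 44, 6, 15] -> pop 21, enqueue [none], visited so far: [24, 17, 42, 7, 21]
  queue [44, 6, 15] -> pop 44, enqueue [none], visited so far: [24, 17, 42, 7, 21, 44]
  queue [6, 15] -> pop 6, enqueue [4], visited so far: [24, 17, 42, 7, 21, 44, 6]
  queue [15, 4] -> pop 15, enqueue [8, 16], visited so far: [24, 17, 42, 7, 21, 44, 6, 15]
  queue [4, 8, 16] -> pop 4, enqueue [none], visited so far: [24, 17, 42, 7, 21, 44, 6, 15, 4]
  queue [8, 16] -> pop 8, enqueue [none], visited so far: [24, 17, 42, 7, 21, 44, 6, 15, 4, 8]
  queue [16] -> pop 16, enqueue [none], visited so far: [24, 17, 42, 7, 21, 44, 6, 15, 4, 8, 16]
Result: [24, 17, 42, 7, 21, 44, 6, 15, 4, 8, 16]


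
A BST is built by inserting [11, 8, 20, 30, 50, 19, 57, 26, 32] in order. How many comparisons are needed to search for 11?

Search path for 11: 11
Found: True
Comparisons: 1


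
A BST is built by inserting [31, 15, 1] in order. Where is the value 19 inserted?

Starting tree (level order): [31, 15, None, 1]
Insertion path: 31 -> 15
Result: insert 19 as right child of 15
Final tree (level order): [31, 15, None, 1, 19]


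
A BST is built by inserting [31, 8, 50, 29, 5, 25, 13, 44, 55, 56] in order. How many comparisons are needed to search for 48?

Search path for 48: 31 -> 50 -> 44
Found: False
Comparisons: 3


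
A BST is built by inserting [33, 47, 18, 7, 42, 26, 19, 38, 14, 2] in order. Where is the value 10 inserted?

Starting tree (level order): [33, 18, 47, 7, 26, 42, None, 2, 14, 19, None, 38]
Insertion path: 33 -> 18 -> 7 -> 14
Result: insert 10 as left child of 14
Final tree (level order): [33, 18, 47, 7, 26, 42, None, 2, 14, 19, None, 38, None, None, None, 10]


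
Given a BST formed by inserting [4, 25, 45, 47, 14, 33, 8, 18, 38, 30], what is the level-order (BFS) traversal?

Tree insertion order: [4, 25, 45, 47, 14, 33, 8, 18, 38, 30]
Tree (level-order array): [4, None, 25, 14, 45, 8, 18, 33, 47, None, None, None, None, 30, 38]
BFS from the root, enqueuing left then right child of each popped node:
  queue [4] -> pop 4, enqueue [25], visited so far: [4]
  queue [25] -> pop 25, enqueue [14, 45], visited so far: [4, 25]
  queue [14, 45] -> pop 14, enqueue [8, 18], visited so far: [4, 25, 14]
  queue [45, 8, 18] -> pop 45, enqueue [33, 47], visited so far: [4, 25, 14, 45]
  queue [8, 18, 33, 47] -> pop 8, enqueue [none], visited so far: [4, 25, 14, 45, 8]
  queue [18, 33, 47] -> pop 18, enqueue [none], visited so far: [4, 25, 14, 45, 8, 18]
  queue [33, 47] -> pop 33, enqueue [30, 38], visited so far: [4, 25, 14, 45, 8, 18, 33]
  queue [47, 30, 38] -> pop 47, enqueue [none], visited so far: [4, 25, 14, 45, 8, 18, 33, 47]
  queue [30, 38] -> pop 30, enqueue [none], visited so far: [4, 25, 14, 45, 8, 18, 33, 47, 30]
  queue [38] -> pop 38, enqueue [none], visited so far: [4, 25, 14, 45, 8, 18, 33, 47, 30, 38]
Result: [4, 25, 14, 45, 8, 18, 33, 47, 30, 38]


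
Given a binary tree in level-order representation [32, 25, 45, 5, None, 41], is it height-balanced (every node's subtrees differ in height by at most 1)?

Tree (level-order array): [32, 25, 45, 5, None, 41]
Definition: a tree is height-balanced if, at every node, |h(left) - h(right)| <= 1 (empty subtree has height -1).
Bottom-up per-node check:
  node 5: h_left=-1, h_right=-1, diff=0 [OK], height=0
  node 25: h_left=0, h_right=-1, diff=1 [OK], height=1
  node 41: h_left=-1, h_right=-1, diff=0 [OK], height=0
  node 45: h_left=0, h_right=-1, diff=1 [OK], height=1
  node 32: h_left=1, h_right=1, diff=0 [OK], height=2
All nodes satisfy the balance condition.
Result: Balanced


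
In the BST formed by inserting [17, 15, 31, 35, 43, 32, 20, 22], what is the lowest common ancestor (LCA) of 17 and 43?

Tree insertion order: [17, 15, 31, 35, 43, 32, 20, 22]
Tree (level-order array): [17, 15, 31, None, None, 20, 35, None, 22, 32, 43]
In a BST, the LCA of p=17, q=43 is the first node v on the
root-to-leaf path with p <= v <= q (go left if both < v, right if both > v).
Walk from root:
  at 17: 17 <= 17 <= 43, this is the LCA
LCA = 17


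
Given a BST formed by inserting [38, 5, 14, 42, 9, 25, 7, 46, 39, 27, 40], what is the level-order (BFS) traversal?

Tree insertion order: [38, 5, 14, 42, 9, 25, 7, 46, 39, 27, 40]
Tree (level-order array): [38, 5, 42, None, 14, 39, 46, 9, 25, None, 40, None, None, 7, None, None, 27]
BFS from the root, enqueuing left then right child of each popped node:
  queue [38] -> pop 38, enqueue [5, 42], visited so far: [38]
  queue [5, 42] -> pop 5, enqueue [14], visited so far: [38, 5]
  queue [42, 14] -> pop 42, enqueue [39, 46], visited so far: [38, 5, 42]
  queue [14, 39, 46] -> pop 14, enqueue [9, 25], visited so far: [38, 5, 42, 14]
  queue [39, 46, 9, 25] -> pop 39, enqueue [40], visited so far: [38, 5, 42, 14, 39]
  queue [46, 9, 25, 40] -> pop 46, enqueue [none], visited so far: [38, 5, 42, 14, 39, 46]
  queue [9, 25, 40] -> pop 9, enqueue [7], visited so far: [38, 5, 42, 14, 39, 46, 9]
  queue [25, 40, 7] -> pop 25, enqueue [27], visited so far: [38, 5, 42, 14, 39, 46, 9, 25]
  queue [40, 7, 27] -> pop 40, enqueue [none], visited so far: [38, 5, 42, 14, 39, 46, 9, 25, 40]
  queue [7, 27] -> pop 7, enqueue [none], visited so far: [38, 5, 42, 14, 39, 46, 9, 25, 40, 7]
  queue [27] -> pop 27, enqueue [none], visited so far: [38, 5, 42, 14, 39, 46, 9, 25, 40, 7, 27]
Result: [38, 5, 42, 14, 39, 46, 9, 25, 40, 7, 27]


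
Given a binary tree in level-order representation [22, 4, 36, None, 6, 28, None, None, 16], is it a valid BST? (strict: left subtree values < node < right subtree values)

Level-order array: [22, 4, 36, None, 6, 28, None, None, 16]
Validate using subtree bounds (lo, hi): at each node, require lo < value < hi,
then recurse left with hi=value and right with lo=value.
Preorder trace (stopping at first violation):
  at node 22 with bounds (-inf, +inf): OK
  at node 4 with bounds (-inf, 22): OK
  at node 6 with bounds (4, 22): OK
  at node 16 with bounds (6, 22): OK
  at node 36 with bounds (22, +inf): OK
  at node 28 with bounds (22, 36): OK
No violation found at any node.
Result: Valid BST


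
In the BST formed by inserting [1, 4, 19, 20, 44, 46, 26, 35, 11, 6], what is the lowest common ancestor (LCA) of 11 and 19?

Tree insertion order: [1, 4, 19, 20, 44, 46, 26, 35, 11, 6]
Tree (level-order array): [1, None, 4, None, 19, 11, 20, 6, None, None, 44, None, None, 26, 46, None, 35]
In a BST, the LCA of p=11, q=19 is the first node v on the
root-to-leaf path with p <= v <= q (go left if both < v, right if both > v).
Walk from root:
  at 1: both 11 and 19 > 1, go right
  at 4: both 11 and 19 > 4, go right
  at 19: 11 <= 19 <= 19, this is the LCA
LCA = 19


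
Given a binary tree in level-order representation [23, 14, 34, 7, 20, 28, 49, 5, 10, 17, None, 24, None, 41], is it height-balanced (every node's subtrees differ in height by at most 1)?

Tree (level-order array): [23, 14, 34, 7, 20, 28, 49, 5, 10, 17, None, 24, None, 41]
Definition: a tree is height-balanced if, at every node, |h(left) - h(right)| <= 1 (empty subtree has height -1).
Bottom-up per-node check:
  node 5: h_left=-1, h_right=-1, diff=0 [OK], height=0
  node 10: h_left=-1, h_right=-1, diff=0 [OK], height=0
  node 7: h_left=0, h_right=0, diff=0 [OK], height=1
  node 17: h_left=-1, h_right=-1, diff=0 [OK], height=0
  node 20: h_left=0, h_right=-1, diff=1 [OK], height=1
  node 14: h_left=1, h_right=1, diff=0 [OK], height=2
  node 24: h_left=-1, h_right=-1, diff=0 [OK], height=0
  node 28: h_left=0, h_right=-1, diff=1 [OK], height=1
  node 41: h_left=-1, h_right=-1, diff=0 [OK], height=0
  node 49: h_left=0, h_right=-1, diff=1 [OK], height=1
  node 34: h_left=1, h_right=1, diff=0 [OK], height=2
  node 23: h_left=2, h_right=2, diff=0 [OK], height=3
All nodes satisfy the balance condition.
Result: Balanced


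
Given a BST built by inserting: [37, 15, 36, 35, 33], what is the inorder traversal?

Tree insertion order: [37, 15, 36, 35, 33]
Tree (level-order array): [37, 15, None, None, 36, 35, None, 33]
Inorder traversal: [15, 33, 35, 36, 37]


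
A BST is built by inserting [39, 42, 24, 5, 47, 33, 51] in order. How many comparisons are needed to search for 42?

Search path for 42: 39 -> 42
Found: True
Comparisons: 2


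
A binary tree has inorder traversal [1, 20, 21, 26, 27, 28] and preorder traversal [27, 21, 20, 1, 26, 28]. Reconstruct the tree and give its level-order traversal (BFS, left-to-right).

Inorder:  [1, 20, 21, 26, 27, 28]
Preorder: [27, 21, 20, 1, 26, 28]
Algorithm: preorder visits root first, so consume preorder in order;
for each root, split the current inorder slice at that value into
left-subtree inorder and right-subtree inorder, then recurse.
Recursive splits:
  root=27; inorder splits into left=[1, 20, 21, 26], right=[28]
  root=21; inorder splits into left=[1, 20], right=[26]
  root=20; inorder splits into left=[1], right=[]
  root=1; inorder splits into left=[], right=[]
  root=26; inorder splits into left=[], right=[]
  root=28; inorder splits into left=[], right=[]
Reconstructed level-order: [27, 21, 28, 20, 26, 1]


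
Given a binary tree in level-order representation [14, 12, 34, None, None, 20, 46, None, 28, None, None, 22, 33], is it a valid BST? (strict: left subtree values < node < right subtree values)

Level-order array: [14, 12, 34, None, None, 20, 46, None, 28, None, None, 22, 33]
Validate using subtree bounds (lo, hi): at each node, require lo < value < hi,
then recurse left with hi=value and right with lo=value.
Preorder trace (stopping at first violation):
  at node 14 with bounds (-inf, +inf): OK
  at node 12 with bounds (-inf, 14): OK
  at node 34 with bounds (14, +inf): OK
  at node 20 with bounds (14, 34): OK
  at node 28 with bounds (20, 34): OK
  at node 22 with bounds (20, 28): OK
  at node 33 with bounds (28, 34): OK
  at node 46 with bounds (34, +inf): OK
No violation found at any node.
Result: Valid BST


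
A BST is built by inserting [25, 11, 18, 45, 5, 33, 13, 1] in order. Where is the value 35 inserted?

Starting tree (level order): [25, 11, 45, 5, 18, 33, None, 1, None, 13]
Insertion path: 25 -> 45 -> 33
Result: insert 35 as right child of 33
Final tree (level order): [25, 11, 45, 5, 18, 33, None, 1, None, 13, None, None, 35]


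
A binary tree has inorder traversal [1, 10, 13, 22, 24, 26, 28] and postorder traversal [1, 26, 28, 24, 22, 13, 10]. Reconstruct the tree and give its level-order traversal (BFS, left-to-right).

Inorder:   [1, 10, 13, 22, 24, 26, 28]
Postorder: [1, 26, 28, 24, 22, 13, 10]
Algorithm: postorder visits root last, so walk postorder right-to-left;
each value is the root of the current inorder slice — split it at that
value, recurse on the right subtree first, then the left.
Recursive splits:
  root=10; inorder splits into left=[1], right=[13, 22, 24, 26, 28]
  root=13; inorder splits into left=[], right=[22, 24, 26, 28]
  root=22; inorder splits into left=[], right=[24, 26, 28]
  root=24; inorder splits into left=[], right=[26, 28]
  root=28; inorder splits into left=[26], right=[]
  root=26; inorder splits into left=[], right=[]
  root=1; inorder splits into left=[], right=[]
Reconstructed level-order: [10, 1, 13, 22, 24, 28, 26]


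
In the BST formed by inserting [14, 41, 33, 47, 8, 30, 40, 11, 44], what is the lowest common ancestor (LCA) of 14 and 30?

Tree insertion order: [14, 41, 33, 47, 8, 30, 40, 11, 44]
Tree (level-order array): [14, 8, 41, None, 11, 33, 47, None, None, 30, 40, 44]
In a BST, the LCA of p=14, q=30 is the first node v on the
root-to-leaf path with p <= v <= q (go left if both < v, right if both > v).
Walk from root:
  at 14: 14 <= 14 <= 30, this is the LCA
LCA = 14


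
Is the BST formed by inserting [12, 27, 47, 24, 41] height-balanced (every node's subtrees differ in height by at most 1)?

Tree (level-order array): [12, None, 27, 24, 47, None, None, 41]
Definition: a tree is height-balanced if, at every node, |h(left) - h(right)| <= 1 (empty subtree has height -1).
Bottom-up per-node check:
  node 24: h_left=-1, h_right=-1, diff=0 [OK], height=0
  node 41: h_left=-1, h_right=-1, diff=0 [OK], height=0
  node 47: h_left=0, h_right=-1, diff=1 [OK], height=1
  node 27: h_left=0, h_right=1, diff=1 [OK], height=2
  node 12: h_left=-1, h_right=2, diff=3 [FAIL (|-1-2|=3 > 1)], height=3
Node 12 violates the condition: |-1 - 2| = 3 > 1.
Result: Not balanced


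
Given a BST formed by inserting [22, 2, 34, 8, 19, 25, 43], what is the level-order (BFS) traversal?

Tree insertion order: [22, 2, 34, 8, 19, 25, 43]
Tree (level-order array): [22, 2, 34, None, 8, 25, 43, None, 19]
BFS from the root, enqueuing left then right child of each popped node:
  queue [22] -> pop 22, enqueue [2, 34], visited so far: [22]
  queue [2, 34] -> pop 2, enqueue [8], visited so far: [22, 2]
  queue [34, 8] -> pop 34, enqueue [25, 43], visited so far: [22, 2, 34]
  queue [8, 25, 43] -> pop 8, enqueue [19], visited so far: [22, 2, 34, 8]
  queue [25, 43, 19] -> pop 25, enqueue [none], visited so far: [22, 2, 34, 8, 25]
  queue [43, 19] -> pop 43, enqueue [none], visited so far: [22, 2, 34, 8, 25, 43]
  queue [19] -> pop 19, enqueue [none], visited so far: [22, 2, 34, 8, 25, 43, 19]
Result: [22, 2, 34, 8, 25, 43, 19]


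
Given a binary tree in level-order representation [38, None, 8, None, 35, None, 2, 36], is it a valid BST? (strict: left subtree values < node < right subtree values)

Level-order array: [38, None, 8, None, 35, None, 2, 36]
Validate using subtree bounds (lo, hi): at each node, require lo < value < hi,
then recurse left with hi=value and right with lo=value.
Preorder trace (stopping at first violation):
  at node 38 with bounds (-inf, +inf): OK
  at node 8 with bounds (38, +inf): VIOLATION
Node 8 violates its bound: not (38 < 8 < +inf).
Result: Not a valid BST


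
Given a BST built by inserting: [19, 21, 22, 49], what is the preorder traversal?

Tree insertion order: [19, 21, 22, 49]
Tree (level-order array): [19, None, 21, None, 22, None, 49]
Preorder traversal: [19, 21, 22, 49]


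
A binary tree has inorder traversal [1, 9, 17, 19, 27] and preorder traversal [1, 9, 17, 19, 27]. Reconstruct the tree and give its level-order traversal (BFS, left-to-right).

Inorder:  [1, 9, 17, 19, 27]
Preorder: [1, 9, 17, 19, 27]
Algorithm: preorder visits root first, so consume preorder in order;
for each root, split the current inorder slice at that value into
left-subtree inorder and right-subtree inorder, then recurse.
Recursive splits:
  root=1; inorder splits into left=[], right=[9, 17, 19, 27]
  root=9; inorder splits into left=[], right=[17, 19, 27]
  root=17; inorder splits into left=[], right=[19, 27]
  root=19; inorder splits into left=[], right=[27]
  root=27; inorder splits into left=[], right=[]
Reconstructed level-order: [1, 9, 17, 19, 27]


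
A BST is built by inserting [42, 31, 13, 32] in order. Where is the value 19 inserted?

Starting tree (level order): [42, 31, None, 13, 32]
Insertion path: 42 -> 31 -> 13
Result: insert 19 as right child of 13
Final tree (level order): [42, 31, None, 13, 32, None, 19]


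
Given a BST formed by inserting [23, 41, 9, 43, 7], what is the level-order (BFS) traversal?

Tree insertion order: [23, 41, 9, 43, 7]
Tree (level-order array): [23, 9, 41, 7, None, None, 43]
BFS from the root, enqueuing left then right child of each popped node:
  queue [23] -> pop 23, enqueue [9, 41], visited so far: [23]
  queue [9, 41] -> pop 9, enqueue [7], visited so far: [23, 9]
  queue [41, 7] -> pop 41, enqueue [43], visited so far: [23, 9, 41]
  queue [7, 43] -> pop 7, enqueue [none], visited so far: [23, 9, 41, 7]
  queue [43] -> pop 43, enqueue [none], visited so far: [23, 9, 41, 7, 43]
Result: [23, 9, 41, 7, 43]


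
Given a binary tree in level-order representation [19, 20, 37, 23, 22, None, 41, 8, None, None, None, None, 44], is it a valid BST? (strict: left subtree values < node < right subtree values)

Level-order array: [19, 20, 37, 23, 22, None, 41, 8, None, None, None, None, 44]
Validate using subtree bounds (lo, hi): at each node, require lo < value < hi,
then recurse left with hi=value and right with lo=value.
Preorder trace (stopping at first violation):
  at node 19 with bounds (-inf, +inf): OK
  at node 20 with bounds (-inf, 19): VIOLATION
Node 20 violates its bound: not (-inf < 20 < 19).
Result: Not a valid BST


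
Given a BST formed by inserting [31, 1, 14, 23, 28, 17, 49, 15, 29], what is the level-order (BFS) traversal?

Tree insertion order: [31, 1, 14, 23, 28, 17, 49, 15, 29]
Tree (level-order array): [31, 1, 49, None, 14, None, None, None, 23, 17, 28, 15, None, None, 29]
BFS from the root, enqueuing left then right child of each popped node:
  queue [31] -> pop 31, enqueue [1, 49], visited so far: [31]
  queue [1, 49] -> pop 1, enqueue [14], visited so far: [31, 1]
  queue [49, 14] -> pop 49, enqueue [none], visited so far: [31, 1, 49]
  queue [14] -> pop 14, enqueue [23], visited so far: [31, 1, 49, 14]
  queue [23] -> pop 23, enqueue [17, 28], visited so far: [31, 1, 49, 14, 23]
  queue [17, 28] -> pop 17, enqueue [15], visited so far: [31, 1, 49, 14, 23, 17]
  queue [28, 15] -> pop 28, enqueue [29], visited so far: [31, 1, 49, 14, 23, 17, 28]
  queue [15, 29] -> pop 15, enqueue [none], visited so far: [31, 1, 49, 14, 23, 17, 28, 15]
  queue [29] -> pop 29, enqueue [none], visited so far: [31, 1, 49, 14, 23, 17, 28, 15, 29]
Result: [31, 1, 49, 14, 23, 17, 28, 15, 29]


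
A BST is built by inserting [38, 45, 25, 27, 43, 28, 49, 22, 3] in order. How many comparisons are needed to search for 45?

Search path for 45: 38 -> 45
Found: True
Comparisons: 2


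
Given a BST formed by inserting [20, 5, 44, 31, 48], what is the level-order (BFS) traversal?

Tree insertion order: [20, 5, 44, 31, 48]
Tree (level-order array): [20, 5, 44, None, None, 31, 48]
BFS from the root, enqueuing left then right child of each popped node:
  queue [20] -> pop 20, enqueue [5, 44], visited so far: [20]
  queue [5, 44] -> pop 5, enqueue [none], visited so far: [20, 5]
  queue [44] -> pop 44, enqueue [31, 48], visited so far: [20, 5, 44]
  queue [31, 48] -> pop 31, enqueue [none], visited so far: [20, 5, 44, 31]
  queue [48] -> pop 48, enqueue [none], visited so far: [20, 5, 44, 31, 48]
Result: [20, 5, 44, 31, 48]


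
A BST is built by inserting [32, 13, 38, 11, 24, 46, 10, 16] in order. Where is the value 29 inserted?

Starting tree (level order): [32, 13, 38, 11, 24, None, 46, 10, None, 16]
Insertion path: 32 -> 13 -> 24
Result: insert 29 as right child of 24
Final tree (level order): [32, 13, 38, 11, 24, None, 46, 10, None, 16, 29]


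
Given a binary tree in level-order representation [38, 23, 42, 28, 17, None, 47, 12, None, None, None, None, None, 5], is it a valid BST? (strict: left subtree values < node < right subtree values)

Level-order array: [38, 23, 42, 28, 17, None, 47, 12, None, None, None, None, None, 5]
Validate using subtree bounds (lo, hi): at each node, require lo < value < hi,
then recurse left with hi=value and right with lo=value.
Preorder trace (stopping at first violation):
  at node 38 with bounds (-inf, +inf): OK
  at node 23 with bounds (-inf, 38): OK
  at node 28 with bounds (-inf, 23): VIOLATION
Node 28 violates its bound: not (-inf < 28 < 23).
Result: Not a valid BST


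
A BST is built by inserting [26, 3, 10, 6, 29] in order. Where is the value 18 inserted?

Starting tree (level order): [26, 3, 29, None, 10, None, None, 6]
Insertion path: 26 -> 3 -> 10
Result: insert 18 as right child of 10
Final tree (level order): [26, 3, 29, None, 10, None, None, 6, 18]


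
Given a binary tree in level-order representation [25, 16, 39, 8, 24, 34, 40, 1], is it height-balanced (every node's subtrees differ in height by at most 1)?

Tree (level-order array): [25, 16, 39, 8, 24, 34, 40, 1]
Definition: a tree is height-balanced if, at every node, |h(left) - h(right)| <= 1 (empty subtree has height -1).
Bottom-up per-node check:
  node 1: h_left=-1, h_right=-1, diff=0 [OK], height=0
  node 8: h_left=0, h_right=-1, diff=1 [OK], height=1
  node 24: h_left=-1, h_right=-1, diff=0 [OK], height=0
  node 16: h_left=1, h_right=0, diff=1 [OK], height=2
  node 34: h_left=-1, h_right=-1, diff=0 [OK], height=0
  node 40: h_left=-1, h_right=-1, diff=0 [OK], height=0
  node 39: h_left=0, h_right=0, diff=0 [OK], height=1
  node 25: h_left=2, h_right=1, diff=1 [OK], height=3
All nodes satisfy the balance condition.
Result: Balanced


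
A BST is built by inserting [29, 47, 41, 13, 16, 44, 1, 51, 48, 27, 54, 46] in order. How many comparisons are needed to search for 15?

Search path for 15: 29 -> 13 -> 16
Found: False
Comparisons: 3


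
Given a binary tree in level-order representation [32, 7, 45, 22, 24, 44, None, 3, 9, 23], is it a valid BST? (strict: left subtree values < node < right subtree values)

Level-order array: [32, 7, 45, 22, 24, 44, None, 3, 9, 23]
Validate using subtree bounds (lo, hi): at each node, require lo < value < hi,
then recurse left with hi=value and right with lo=value.
Preorder trace (stopping at first violation):
  at node 32 with bounds (-inf, +inf): OK
  at node 7 with bounds (-inf, 32): OK
  at node 22 with bounds (-inf, 7): VIOLATION
Node 22 violates its bound: not (-inf < 22 < 7).
Result: Not a valid BST


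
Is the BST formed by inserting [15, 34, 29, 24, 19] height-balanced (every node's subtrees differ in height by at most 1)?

Tree (level-order array): [15, None, 34, 29, None, 24, None, 19]
Definition: a tree is height-balanced if, at every node, |h(left) - h(right)| <= 1 (empty subtree has height -1).
Bottom-up per-node check:
  node 19: h_left=-1, h_right=-1, diff=0 [OK], height=0
  node 24: h_left=0, h_right=-1, diff=1 [OK], height=1
  node 29: h_left=1, h_right=-1, diff=2 [FAIL (|1--1|=2 > 1)], height=2
  node 34: h_left=2, h_right=-1, diff=3 [FAIL (|2--1|=3 > 1)], height=3
  node 15: h_left=-1, h_right=3, diff=4 [FAIL (|-1-3|=4 > 1)], height=4
Node 29 violates the condition: |1 - -1| = 2 > 1.
Result: Not balanced


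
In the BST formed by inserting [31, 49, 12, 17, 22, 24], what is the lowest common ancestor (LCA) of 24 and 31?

Tree insertion order: [31, 49, 12, 17, 22, 24]
Tree (level-order array): [31, 12, 49, None, 17, None, None, None, 22, None, 24]
In a BST, the LCA of p=24, q=31 is the first node v on the
root-to-leaf path with p <= v <= q (go left if both < v, right if both > v).
Walk from root:
  at 31: 24 <= 31 <= 31, this is the LCA
LCA = 31


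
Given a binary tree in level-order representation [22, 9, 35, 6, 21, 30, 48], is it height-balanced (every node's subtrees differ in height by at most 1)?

Tree (level-order array): [22, 9, 35, 6, 21, 30, 48]
Definition: a tree is height-balanced if, at every node, |h(left) - h(right)| <= 1 (empty subtree has height -1).
Bottom-up per-node check:
  node 6: h_left=-1, h_right=-1, diff=0 [OK], height=0
  node 21: h_left=-1, h_right=-1, diff=0 [OK], height=0
  node 9: h_left=0, h_right=0, diff=0 [OK], height=1
  node 30: h_left=-1, h_right=-1, diff=0 [OK], height=0
  node 48: h_left=-1, h_right=-1, diff=0 [OK], height=0
  node 35: h_left=0, h_right=0, diff=0 [OK], height=1
  node 22: h_left=1, h_right=1, diff=0 [OK], height=2
All nodes satisfy the balance condition.
Result: Balanced


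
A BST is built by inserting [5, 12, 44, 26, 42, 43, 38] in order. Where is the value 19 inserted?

Starting tree (level order): [5, None, 12, None, 44, 26, None, None, 42, 38, 43]
Insertion path: 5 -> 12 -> 44 -> 26
Result: insert 19 as left child of 26
Final tree (level order): [5, None, 12, None, 44, 26, None, 19, 42, None, None, 38, 43]


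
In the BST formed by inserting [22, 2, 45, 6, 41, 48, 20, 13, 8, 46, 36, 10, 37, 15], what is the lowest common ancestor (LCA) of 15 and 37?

Tree insertion order: [22, 2, 45, 6, 41, 48, 20, 13, 8, 46, 36, 10, 37, 15]
Tree (level-order array): [22, 2, 45, None, 6, 41, 48, None, 20, 36, None, 46, None, 13, None, None, 37, None, None, 8, 15, None, None, None, 10]
In a BST, the LCA of p=15, q=37 is the first node v on the
root-to-leaf path with p <= v <= q (go left if both < v, right if both > v).
Walk from root:
  at 22: 15 <= 22 <= 37, this is the LCA
LCA = 22


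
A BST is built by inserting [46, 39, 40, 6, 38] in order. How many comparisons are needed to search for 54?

Search path for 54: 46
Found: False
Comparisons: 1


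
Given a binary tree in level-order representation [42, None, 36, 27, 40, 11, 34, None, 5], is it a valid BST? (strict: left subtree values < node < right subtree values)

Level-order array: [42, None, 36, 27, 40, 11, 34, None, 5]
Validate using subtree bounds (lo, hi): at each node, require lo < value < hi,
then recurse left with hi=value and right with lo=value.
Preorder trace (stopping at first violation):
  at node 42 with bounds (-inf, +inf): OK
  at node 36 with bounds (42, +inf): VIOLATION
Node 36 violates its bound: not (42 < 36 < +inf).
Result: Not a valid BST


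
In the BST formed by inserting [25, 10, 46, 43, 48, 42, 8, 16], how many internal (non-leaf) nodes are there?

Tree built from: [25, 10, 46, 43, 48, 42, 8, 16]
Tree (level-order array): [25, 10, 46, 8, 16, 43, 48, None, None, None, None, 42]
Rule: An internal node has at least one child.
Per-node child counts:
  node 25: 2 child(ren)
  node 10: 2 child(ren)
  node 8: 0 child(ren)
  node 16: 0 child(ren)
  node 46: 2 child(ren)
  node 43: 1 child(ren)
  node 42: 0 child(ren)
  node 48: 0 child(ren)
Matching nodes: [25, 10, 46, 43]
Count of internal (non-leaf) nodes: 4


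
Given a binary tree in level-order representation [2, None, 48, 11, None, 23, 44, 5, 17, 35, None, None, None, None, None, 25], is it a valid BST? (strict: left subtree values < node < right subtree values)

Level-order array: [2, None, 48, 11, None, 23, 44, 5, 17, 35, None, None, None, None, None, 25]
Validate using subtree bounds (lo, hi): at each node, require lo < value < hi,
then recurse left with hi=value and right with lo=value.
Preorder trace (stopping at first violation):
  at node 2 with bounds (-inf, +inf): OK
  at node 48 with bounds (2, +inf): OK
  at node 11 with bounds (2, 48): OK
  at node 23 with bounds (2, 11): VIOLATION
Node 23 violates its bound: not (2 < 23 < 11).
Result: Not a valid BST


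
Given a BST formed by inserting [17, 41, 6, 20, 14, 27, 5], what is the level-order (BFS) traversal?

Tree insertion order: [17, 41, 6, 20, 14, 27, 5]
Tree (level-order array): [17, 6, 41, 5, 14, 20, None, None, None, None, None, None, 27]
BFS from the root, enqueuing left then right child of each popped node:
  queue [17] -> pop 17, enqueue [6, 41], visited so far: [17]
  queue [6, 41] -> pop 6, enqueue [5, 14], visited so far: [17, 6]
  queue [41, 5, 14] -> pop 41, enqueue [20], visited so far: [17, 6, 41]
  queue [5, 14, 20] -> pop 5, enqueue [none], visited so far: [17, 6, 41, 5]
  queue [14, 20] -> pop 14, enqueue [none], visited so far: [17, 6, 41, 5, 14]
  queue [20] -> pop 20, enqueue [27], visited so far: [17, 6, 41, 5, 14, 20]
  queue [27] -> pop 27, enqueue [none], visited so far: [17, 6, 41, 5, 14, 20, 27]
Result: [17, 6, 41, 5, 14, 20, 27]


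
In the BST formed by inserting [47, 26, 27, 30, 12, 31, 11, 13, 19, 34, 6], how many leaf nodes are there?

Tree built from: [47, 26, 27, 30, 12, 31, 11, 13, 19, 34, 6]
Tree (level-order array): [47, 26, None, 12, 27, 11, 13, None, 30, 6, None, None, 19, None, 31, None, None, None, None, None, 34]
Rule: A leaf has 0 children.
Per-node child counts:
  node 47: 1 child(ren)
  node 26: 2 child(ren)
  node 12: 2 child(ren)
  node 11: 1 child(ren)
  node 6: 0 child(ren)
  node 13: 1 child(ren)
  node 19: 0 child(ren)
  node 27: 1 child(ren)
  node 30: 1 child(ren)
  node 31: 1 child(ren)
  node 34: 0 child(ren)
Matching nodes: [6, 19, 34]
Count of leaf nodes: 3


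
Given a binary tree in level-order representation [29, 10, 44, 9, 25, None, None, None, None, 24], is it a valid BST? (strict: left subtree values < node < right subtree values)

Level-order array: [29, 10, 44, 9, 25, None, None, None, None, 24]
Validate using subtree bounds (lo, hi): at each node, require lo < value < hi,
then recurse left with hi=value and right with lo=value.
Preorder trace (stopping at first violation):
  at node 29 with bounds (-inf, +inf): OK
  at node 10 with bounds (-inf, 29): OK
  at node 9 with bounds (-inf, 10): OK
  at node 25 with bounds (10, 29): OK
  at node 24 with bounds (10, 25): OK
  at node 44 with bounds (29, +inf): OK
No violation found at any node.
Result: Valid BST


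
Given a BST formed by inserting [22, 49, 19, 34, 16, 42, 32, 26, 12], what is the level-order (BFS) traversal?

Tree insertion order: [22, 49, 19, 34, 16, 42, 32, 26, 12]
Tree (level-order array): [22, 19, 49, 16, None, 34, None, 12, None, 32, 42, None, None, 26]
BFS from the root, enqueuing left then right child of each popped node:
  queue [22] -> pop 22, enqueue [19, 49], visited so far: [22]
  queue [19, 49] -> pop 19, enqueue [16], visited so far: [22, 19]
  queue [49, 16] -> pop 49, enqueue [34], visited so far: [22, 19, 49]
  queue [16, 34] -> pop 16, enqueue [12], visited so far: [22, 19, 49, 16]
  queue [34, 12] -> pop 34, enqueue [32, 42], visited so far: [22, 19, 49, 16, 34]
  queue [12, 32, 42] -> pop 12, enqueue [none], visited so far: [22, 19, 49, 16, 34, 12]
  queue [32, 42] -> pop 32, enqueue [26], visited so far: [22, 19, 49, 16, 34, 12, 32]
  queue [42, 26] -> pop 42, enqueue [none], visited so far: [22, 19, 49, 16, 34, 12, 32, 42]
  queue [26] -> pop 26, enqueue [none], visited so far: [22, 19, 49, 16, 34, 12, 32, 42, 26]
Result: [22, 19, 49, 16, 34, 12, 32, 42, 26]


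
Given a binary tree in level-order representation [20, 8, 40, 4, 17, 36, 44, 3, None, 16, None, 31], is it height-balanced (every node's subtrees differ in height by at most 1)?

Tree (level-order array): [20, 8, 40, 4, 17, 36, 44, 3, None, 16, None, 31]
Definition: a tree is height-balanced if, at every node, |h(left) - h(right)| <= 1 (empty subtree has height -1).
Bottom-up per-node check:
  node 3: h_left=-1, h_right=-1, diff=0 [OK], height=0
  node 4: h_left=0, h_right=-1, diff=1 [OK], height=1
  node 16: h_left=-1, h_right=-1, diff=0 [OK], height=0
  node 17: h_left=0, h_right=-1, diff=1 [OK], height=1
  node 8: h_left=1, h_right=1, diff=0 [OK], height=2
  node 31: h_left=-1, h_right=-1, diff=0 [OK], height=0
  node 36: h_left=0, h_right=-1, diff=1 [OK], height=1
  node 44: h_left=-1, h_right=-1, diff=0 [OK], height=0
  node 40: h_left=1, h_right=0, diff=1 [OK], height=2
  node 20: h_left=2, h_right=2, diff=0 [OK], height=3
All nodes satisfy the balance condition.
Result: Balanced


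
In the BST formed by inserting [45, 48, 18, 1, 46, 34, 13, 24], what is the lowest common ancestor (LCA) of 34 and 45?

Tree insertion order: [45, 48, 18, 1, 46, 34, 13, 24]
Tree (level-order array): [45, 18, 48, 1, 34, 46, None, None, 13, 24]
In a BST, the LCA of p=34, q=45 is the first node v on the
root-to-leaf path with p <= v <= q (go left if both < v, right if both > v).
Walk from root:
  at 45: 34 <= 45 <= 45, this is the LCA
LCA = 45


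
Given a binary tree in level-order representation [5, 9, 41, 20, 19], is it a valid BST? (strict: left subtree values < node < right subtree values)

Level-order array: [5, 9, 41, 20, 19]
Validate using subtree bounds (lo, hi): at each node, require lo < value < hi,
then recurse left with hi=value and right with lo=value.
Preorder trace (stopping at first violation):
  at node 5 with bounds (-inf, +inf): OK
  at node 9 with bounds (-inf, 5): VIOLATION
Node 9 violates its bound: not (-inf < 9 < 5).
Result: Not a valid BST


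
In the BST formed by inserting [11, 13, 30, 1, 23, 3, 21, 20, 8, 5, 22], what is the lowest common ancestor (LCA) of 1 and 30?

Tree insertion order: [11, 13, 30, 1, 23, 3, 21, 20, 8, 5, 22]
Tree (level-order array): [11, 1, 13, None, 3, None, 30, None, 8, 23, None, 5, None, 21, None, None, None, 20, 22]
In a BST, the LCA of p=1, q=30 is the first node v on the
root-to-leaf path with p <= v <= q (go left if both < v, right if both > v).
Walk from root:
  at 11: 1 <= 11 <= 30, this is the LCA
LCA = 11


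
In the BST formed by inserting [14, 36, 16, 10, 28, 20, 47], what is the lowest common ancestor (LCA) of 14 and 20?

Tree insertion order: [14, 36, 16, 10, 28, 20, 47]
Tree (level-order array): [14, 10, 36, None, None, 16, 47, None, 28, None, None, 20]
In a BST, the LCA of p=14, q=20 is the first node v on the
root-to-leaf path with p <= v <= q (go left if both < v, right if both > v).
Walk from root:
  at 14: 14 <= 14 <= 20, this is the LCA
LCA = 14


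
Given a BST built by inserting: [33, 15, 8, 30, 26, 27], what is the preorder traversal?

Tree insertion order: [33, 15, 8, 30, 26, 27]
Tree (level-order array): [33, 15, None, 8, 30, None, None, 26, None, None, 27]
Preorder traversal: [33, 15, 8, 30, 26, 27]


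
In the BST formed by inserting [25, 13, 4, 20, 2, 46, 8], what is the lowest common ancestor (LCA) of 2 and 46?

Tree insertion order: [25, 13, 4, 20, 2, 46, 8]
Tree (level-order array): [25, 13, 46, 4, 20, None, None, 2, 8]
In a BST, the LCA of p=2, q=46 is the first node v on the
root-to-leaf path with p <= v <= q (go left if both < v, right if both > v).
Walk from root:
  at 25: 2 <= 25 <= 46, this is the LCA
LCA = 25


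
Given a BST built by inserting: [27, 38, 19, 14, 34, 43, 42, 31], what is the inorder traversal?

Tree insertion order: [27, 38, 19, 14, 34, 43, 42, 31]
Tree (level-order array): [27, 19, 38, 14, None, 34, 43, None, None, 31, None, 42]
Inorder traversal: [14, 19, 27, 31, 34, 38, 42, 43]


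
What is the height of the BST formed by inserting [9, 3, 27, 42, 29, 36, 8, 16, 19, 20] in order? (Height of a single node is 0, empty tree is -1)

Insertion order: [9, 3, 27, 42, 29, 36, 8, 16, 19, 20]
Tree (level-order array): [9, 3, 27, None, 8, 16, 42, None, None, None, 19, 29, None, None, 20, None, 36]
Compute height bottom-up (empty subtree = -1):
  height(8) = 1 + max(-1, -1) = 0
  height(3) = 1 + max(-1, 0) = 1
  height(20) = 1 + max(-1, -1) = 0
  height(19) = 1 + max(-1, 0) = 1
  height(16) = 1 + max(-1, 1) = 2
  height(36) = 1 + max(-1, -1) = 0
  height(29) = 1 + max(-1, 0) = 1
  height(42) = 1 + max(1, -1) = 2
  height(27) = 1 + max(2, 2) = 3
  height(9) = 1 + max(1, 3) = 4
Height = 4
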